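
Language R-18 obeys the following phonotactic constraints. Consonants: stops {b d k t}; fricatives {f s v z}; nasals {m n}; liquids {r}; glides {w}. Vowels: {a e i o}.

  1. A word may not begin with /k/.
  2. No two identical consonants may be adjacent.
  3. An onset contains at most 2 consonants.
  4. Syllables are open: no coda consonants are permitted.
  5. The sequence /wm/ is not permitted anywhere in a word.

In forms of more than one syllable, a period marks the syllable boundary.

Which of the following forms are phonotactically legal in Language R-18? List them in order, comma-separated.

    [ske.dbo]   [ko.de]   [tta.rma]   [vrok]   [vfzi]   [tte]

[ske.dbo]

[ske.dbo] — σ1 onset /sk/ (2C), coda /∅/ ok; σ2 onset /db/ (2C), coda /∅/ ok → phonotactically legal
[ko.de] — violates constraint 1: word begins with /k/ → phonotactically illegal
[tta.rma] — violates constraint 2: adjacent identical consonants /tt/ → phonotactically illegal
[vrok] — violates constraint 4: syllable 1 coda /k/ has 1 consonant (> 0) → phonotactically illegal
[vfzi] — violates constraint 3: syllable 1 onset /vfz/ has 3 consonants (> 2) → phonotactically illegal
[tte] — violates constraint 2: adjacent identical consonants /tt/ → phonotactically illegal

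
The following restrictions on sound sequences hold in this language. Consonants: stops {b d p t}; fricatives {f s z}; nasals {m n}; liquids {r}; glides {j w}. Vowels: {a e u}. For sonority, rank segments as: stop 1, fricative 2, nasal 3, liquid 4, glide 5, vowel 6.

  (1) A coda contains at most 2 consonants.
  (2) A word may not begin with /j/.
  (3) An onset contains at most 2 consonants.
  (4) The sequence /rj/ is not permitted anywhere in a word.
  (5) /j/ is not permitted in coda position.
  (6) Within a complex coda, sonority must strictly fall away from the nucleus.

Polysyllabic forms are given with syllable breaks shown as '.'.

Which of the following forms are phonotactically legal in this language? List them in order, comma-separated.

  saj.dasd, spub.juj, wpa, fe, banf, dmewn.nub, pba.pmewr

wpa, fe, banf, dmewn.nub, pba.pmewr

saj.dasd — violates constraint 5: syllable 1 coda contains /j/ → phonotactically illegal
spub.juj — violates constraint 5: syllable 2 coda contains /j/ → phonotactically illegal
wpa — σ1 onset /wp/ (2C), coda /∅/ ok → phonotactically legal
fe — σ1 onset /f/, coda /∅/ ok → phonotactically legal
banf — σ1 onset /b/, coda /nf/ (3→2 falls) ok → phonotactically legal
dmewn.nub — σ1 onset /dm/ (2C), coda /wn/ (5→3 falls) ok; σ2 onset /n/, coda /b/ ok → phonotactically legal
pba.pmewr — σ1 onset /pb/ (2C), coda /∅/ ok; σ2 onset /pm/ (2C), coda /wr/ (5→4 falls) ok → phonotactically legal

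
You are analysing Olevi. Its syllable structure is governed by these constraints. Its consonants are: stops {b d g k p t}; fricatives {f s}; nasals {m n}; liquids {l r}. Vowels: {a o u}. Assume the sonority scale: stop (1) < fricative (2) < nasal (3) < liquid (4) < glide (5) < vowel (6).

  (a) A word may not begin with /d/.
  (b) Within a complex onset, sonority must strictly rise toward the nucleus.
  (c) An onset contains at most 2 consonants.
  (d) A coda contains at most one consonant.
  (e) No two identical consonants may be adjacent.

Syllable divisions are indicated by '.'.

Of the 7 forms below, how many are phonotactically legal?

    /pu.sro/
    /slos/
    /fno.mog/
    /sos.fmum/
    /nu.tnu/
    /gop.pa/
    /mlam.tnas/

/pu.sro/ — σ1 onset /p/, coda /∅/ ok; σ2 onset /sr/ (2→4 rises), coda /∅/ ok → phonotactically legal
/slos/ — σ1 onset /sl/ (2→4 rises), coda /s/ ok → phonotactically legal
/fno.mog/ — σ1 onset /fn/ (2→3 rises), coda /∅/ ok; σ2 onset /m/, coda /g/ ok → phonotactically legal
/sos.fmum/ — σ1 onset /s/, coda /s/ ok; σ2 onset /fm/ (2→3 rises), coda /m/ ok → phonotactically legal
/nu.tnu/ — σ1 onset /n/, coda /∅/ ok; σ2 onset /tn/ (1→3 rises), coda /∅/ ok → phonotactically legal
/gop.pa/ — violates constraint (e): adjacent identical consonants /pp/ → phonotactically illegal
/mlam.tnas/ — σ1 onset /ml/ (3→4 rises), coda /m/ ok; σ2 onset /tn/ (1→3 rises), coda /s/ ok → phonotactically legal
Phonotactically legal: /pu.sro/, /slos/, /fno.mog/, /sos.fmum/, /nu.tnu/, /mlam.tnas/ → 6.

6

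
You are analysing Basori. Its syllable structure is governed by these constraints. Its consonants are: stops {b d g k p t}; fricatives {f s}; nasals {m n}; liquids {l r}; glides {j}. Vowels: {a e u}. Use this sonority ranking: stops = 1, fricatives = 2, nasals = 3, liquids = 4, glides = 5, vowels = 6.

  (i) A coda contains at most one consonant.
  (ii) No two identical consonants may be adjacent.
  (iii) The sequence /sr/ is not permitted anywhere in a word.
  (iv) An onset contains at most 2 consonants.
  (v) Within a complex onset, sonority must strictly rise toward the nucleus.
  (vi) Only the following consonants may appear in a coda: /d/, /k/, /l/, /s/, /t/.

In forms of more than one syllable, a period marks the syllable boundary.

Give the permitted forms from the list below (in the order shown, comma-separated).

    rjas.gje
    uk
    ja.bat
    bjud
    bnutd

rjas.gje — σ1 onset /rj/ (4→5 rises), coda /s/ ok; σ2 onset /gj/ (1→5 rises), coda /∅/ ok → permitted
uk — σ1 onset /∅/, coda /k/ ok → permitted
ja.bat — σ1 onset /j/, coda /∅/ ok; σ2 onset /b/, coda /t/ ok → permitted
bjud — σ1 onset /bj/ (1→5 rises), coda /d/ ok → permitted
bnutd — violates constraint (i): syllable 1 coda /td/ has 2 consonants (> 1) → not permitted

rjas.gje, uk, ja.bat, bjud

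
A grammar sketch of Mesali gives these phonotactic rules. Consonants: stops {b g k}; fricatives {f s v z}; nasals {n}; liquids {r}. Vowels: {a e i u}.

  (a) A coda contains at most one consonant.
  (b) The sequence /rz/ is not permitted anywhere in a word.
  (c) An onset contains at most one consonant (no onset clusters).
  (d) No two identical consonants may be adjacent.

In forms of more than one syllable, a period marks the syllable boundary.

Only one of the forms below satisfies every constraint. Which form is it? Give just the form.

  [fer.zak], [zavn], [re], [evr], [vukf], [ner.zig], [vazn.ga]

[fer.zak] — violates constraint (b): contains banned sequence /rz/ → not permitted
[zavn] — violates constraint (a): syllable 1 coda /vn/ has 2 consonants (> 1) → not permitted
[re] — σ1 onset /r/, coda /∅/ ok → permitted
[evr] — violates constraint (a): syllable 1 coda /vr/ has 2 consonants (> 1) → not permitted
[vukf] — violates constraint (a): syllable 1 coda /kf/ has 2 consonants (> 1) → not permitted
[ner.zig] — violates constraint (b): contains banned sequence /rz/ → not permitted
[vazn.ga] — violates constraint (a): syllable 1 coda /zn/ has 2 consonants (> 1) → not permitted

[re]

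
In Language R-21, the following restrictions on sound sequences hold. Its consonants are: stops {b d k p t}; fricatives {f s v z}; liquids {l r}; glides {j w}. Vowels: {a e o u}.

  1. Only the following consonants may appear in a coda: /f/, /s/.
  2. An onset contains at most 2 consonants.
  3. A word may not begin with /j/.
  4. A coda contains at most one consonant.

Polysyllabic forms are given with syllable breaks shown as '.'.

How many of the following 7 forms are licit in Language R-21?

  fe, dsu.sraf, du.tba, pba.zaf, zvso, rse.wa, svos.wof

fe — σ1 onset /f/, coda /∅/ ok → licit
dsu.sraf — σ1 onset /ds/ (2C), coda /∅/ ok; σ2 onset /sr/ (2C), coda /f/ ok → licit
du.tba — σ1 onset /d/, coda /∅/ ok; σ2 onset /tb/ (2C), coda /∅/ ok → licit
pba.zaf — σ1 onset /pb/ (2C), coda /∅/ ok; σ2 onset /z/, coda /f/ ok → licit
zvso — violates constraint 2: syllable 1 onset /zvs/ has 3 consonants (> 2) → illicit
rse.wa — σ1 onset /rs/ (2C), coda /∅/ ok; σ2 onset /w/, coda /∅/ ok → licit
svos.wof — σ1 onset /sv/ (2C), coda /s/ ok; σ2 onset /w/, coda /f/ ok → licit
Licit: fe, dsu.sraf, du.tba, pba.zaf, rse.wa, svos.wof → 6.

6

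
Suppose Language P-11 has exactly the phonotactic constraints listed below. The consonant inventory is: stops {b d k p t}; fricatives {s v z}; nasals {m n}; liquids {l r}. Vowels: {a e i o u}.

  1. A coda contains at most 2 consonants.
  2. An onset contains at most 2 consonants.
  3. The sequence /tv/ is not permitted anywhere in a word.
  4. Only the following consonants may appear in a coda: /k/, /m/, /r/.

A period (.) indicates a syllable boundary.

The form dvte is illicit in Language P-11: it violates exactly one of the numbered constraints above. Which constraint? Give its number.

dvte: syllable 1 onset /dvt/ has 3 consonants (> 2).
This is a violation of constraint 2: "An onset contains at most 2 consonants."
The remaining constraints (1, 3, 4) are satisfied.

2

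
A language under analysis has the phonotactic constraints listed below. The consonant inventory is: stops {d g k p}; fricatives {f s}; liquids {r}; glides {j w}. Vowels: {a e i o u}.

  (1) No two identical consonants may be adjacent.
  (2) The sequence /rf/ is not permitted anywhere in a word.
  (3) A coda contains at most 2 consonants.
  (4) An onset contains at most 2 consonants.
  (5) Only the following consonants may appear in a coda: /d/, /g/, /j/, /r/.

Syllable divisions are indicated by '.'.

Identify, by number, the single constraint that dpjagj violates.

4

dpjagj: syllable 1 onset /dpj/ has 3 consonants (> 2).
This is a violation of constraint 4: "An onset contains at most 2 consonants."
The remaining constraints (1, 2, 3, 5) are satisfied.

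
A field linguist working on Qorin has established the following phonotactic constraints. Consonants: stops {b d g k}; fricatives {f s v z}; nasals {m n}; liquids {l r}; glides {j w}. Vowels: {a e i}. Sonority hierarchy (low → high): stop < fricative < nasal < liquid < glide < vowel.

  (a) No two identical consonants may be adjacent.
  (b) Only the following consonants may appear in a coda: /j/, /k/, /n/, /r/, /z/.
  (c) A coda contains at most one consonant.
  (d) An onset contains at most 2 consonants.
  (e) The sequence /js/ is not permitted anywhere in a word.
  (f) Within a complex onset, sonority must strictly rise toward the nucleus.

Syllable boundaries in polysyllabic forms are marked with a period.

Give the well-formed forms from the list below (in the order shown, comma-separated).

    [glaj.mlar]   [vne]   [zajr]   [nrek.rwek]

[glaj.mlar] — σ1 onset /gl/ (1→4 rises), coda /j/ ok; σ2 onset /ml/ (3→4 rises), coda /r/ ok → well-formed
[vne] — σ1 onset /vn/ (2→3 rises), coda /∅/ ok → well-formed
[zajr] — violates constraint (c): syllable 1 coda /jr/ has 2 consonants (> 1) → ill-formed
[nrek.rwek] — σ1 onset /nr/ (3→4 rises), coda /k/ ok; σ2 onset /rw/ (4→5 rises), coda /k/ ok → well-formed

[glaj.mlar], [vne], [nrek.rwek]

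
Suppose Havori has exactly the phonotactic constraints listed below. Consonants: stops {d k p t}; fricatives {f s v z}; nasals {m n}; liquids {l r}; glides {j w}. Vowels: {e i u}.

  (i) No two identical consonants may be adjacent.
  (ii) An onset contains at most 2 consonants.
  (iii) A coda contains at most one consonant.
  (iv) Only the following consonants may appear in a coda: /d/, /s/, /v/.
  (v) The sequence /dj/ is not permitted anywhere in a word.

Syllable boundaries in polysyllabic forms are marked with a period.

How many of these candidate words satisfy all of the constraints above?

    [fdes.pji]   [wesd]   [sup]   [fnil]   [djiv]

[fdes.pji] — σ1 onset /fd/ (2C), coda /s/ ok; σ2 onset /pj/ (2C), coda /∅/ ok → well-formed
[wesd] — violates constraint (iii): syllable 1 coda /sd/ has 2 consonants (> 1) → ill-formed
[sup] — violates constraint (iv): syllable 1 coda contains /p/, which is not a licensed coda consonant → ill-formed
[fnil] — violates constraint (iv): syllable 1 coda contains /l/, which is not a licensed coda consonant → ill-formed
[djiv] — violates constraint (v): contains banned sequence /dj/ → ill-formed
Well-formed: [fdes.pji] → 1.

1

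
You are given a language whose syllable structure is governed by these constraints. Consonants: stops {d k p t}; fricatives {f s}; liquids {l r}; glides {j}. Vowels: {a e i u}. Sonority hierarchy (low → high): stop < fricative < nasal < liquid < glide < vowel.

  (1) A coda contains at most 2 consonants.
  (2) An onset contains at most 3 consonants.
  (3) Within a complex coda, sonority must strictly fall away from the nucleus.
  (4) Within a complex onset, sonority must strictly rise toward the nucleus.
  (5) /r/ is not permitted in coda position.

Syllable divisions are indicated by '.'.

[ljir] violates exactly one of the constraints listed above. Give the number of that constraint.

[ljir]: syllable 1 coda contains /r/.
This is a violation of constraint 5: "/r/ is not permitted in coda position."
The remaining constraints (1, 2, 3, 4) are satisfied.

5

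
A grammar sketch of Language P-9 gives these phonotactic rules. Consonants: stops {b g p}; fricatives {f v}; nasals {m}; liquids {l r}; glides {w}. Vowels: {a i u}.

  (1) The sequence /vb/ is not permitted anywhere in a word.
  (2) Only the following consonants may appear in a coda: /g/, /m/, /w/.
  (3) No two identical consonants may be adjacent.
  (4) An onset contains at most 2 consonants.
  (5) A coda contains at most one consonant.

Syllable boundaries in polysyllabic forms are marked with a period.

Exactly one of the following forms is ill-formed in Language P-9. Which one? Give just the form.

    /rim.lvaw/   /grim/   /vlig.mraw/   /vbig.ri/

/vbig.ri/

/rim.lvaw/ — σ1 onset /r/, coda /m/ ok; σ2 onset /lv/ (2C), coda /w/ ok → well-formed
/grim/ — σ1 onset /gr/ (2C), coda /m/ ok → well-formed
/vlig.mraw/ — σ1 onset /vl/ (2C), coda /g/ ok; σ2 onset /mr/ (2C), coda /w/ ok → well-formed
/vbig.ri/ — violates constraint 1: contains banned sequence /vb/ → ill-formed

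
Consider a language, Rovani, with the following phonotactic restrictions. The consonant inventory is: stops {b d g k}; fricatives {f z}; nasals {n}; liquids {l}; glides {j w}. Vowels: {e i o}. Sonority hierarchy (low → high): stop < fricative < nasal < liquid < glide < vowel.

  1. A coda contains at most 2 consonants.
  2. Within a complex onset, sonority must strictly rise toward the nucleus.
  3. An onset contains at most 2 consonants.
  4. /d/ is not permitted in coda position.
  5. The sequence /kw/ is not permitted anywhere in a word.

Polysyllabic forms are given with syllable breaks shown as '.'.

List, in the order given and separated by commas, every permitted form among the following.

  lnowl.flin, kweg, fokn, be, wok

fokn, be, wok

lnowl.flin — violates constraint 2: syllable 1 onset /ln/: /l/ (liquid, 4) → /n/ (nasal, 3) does not rise → not permitted
kweg — violates constraint 5: contains banned sequence /kw/ → not permitted
fokn — σ1 onset /f/, coda /kn/ (2C) ok → permitted
be — σ1 onset /b/, coda /∅/ ok → permitted
wok — σ1 onset /w/, coda /k/ ok → permitted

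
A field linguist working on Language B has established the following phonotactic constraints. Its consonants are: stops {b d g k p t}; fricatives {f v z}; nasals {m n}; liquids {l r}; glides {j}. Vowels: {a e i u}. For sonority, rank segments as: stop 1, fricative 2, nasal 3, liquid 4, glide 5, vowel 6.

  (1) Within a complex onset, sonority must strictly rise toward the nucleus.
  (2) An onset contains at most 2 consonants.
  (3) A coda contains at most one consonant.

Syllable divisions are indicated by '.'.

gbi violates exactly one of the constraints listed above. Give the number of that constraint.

1

gbi: syllable 1 onset /gb/: /g/ (stop, 1) → /b/ (stop, 1) does not rise.
This is a violation of constraint 1: "Within a complex onset, sonority must strictly rise toward the nucleus."
The remaining constraints (2, 3) are satisfied.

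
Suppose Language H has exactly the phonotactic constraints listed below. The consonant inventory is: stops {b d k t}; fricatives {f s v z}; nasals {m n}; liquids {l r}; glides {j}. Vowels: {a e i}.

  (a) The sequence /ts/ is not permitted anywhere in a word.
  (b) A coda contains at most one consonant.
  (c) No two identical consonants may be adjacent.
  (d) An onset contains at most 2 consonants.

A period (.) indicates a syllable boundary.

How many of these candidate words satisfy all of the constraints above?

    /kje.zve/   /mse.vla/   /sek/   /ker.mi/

4

/kje.zve/ — σ1 onset /kj/ (2C), coda /∅/ ok; σ2 onset /zv/ (2C), coda /∅/ ok → well-formed
/mse.vla/ — σ1 onset /ms/ (2C), coda /∅/ ok; σ2 onset /vl/ (2C), coda /∅/ ok → well-formed
/sek/ — σ1 onset /s/, coda /k/ ok → well-formed
/ker.mi/ — σ1 onset /k/, coda /r/ ok; σ2 onset /m/, coda /∅/ ok → well-formed
Well-formed: /kje.zve/, /mse.vla/, /sek/, /ker.mi/ → 4.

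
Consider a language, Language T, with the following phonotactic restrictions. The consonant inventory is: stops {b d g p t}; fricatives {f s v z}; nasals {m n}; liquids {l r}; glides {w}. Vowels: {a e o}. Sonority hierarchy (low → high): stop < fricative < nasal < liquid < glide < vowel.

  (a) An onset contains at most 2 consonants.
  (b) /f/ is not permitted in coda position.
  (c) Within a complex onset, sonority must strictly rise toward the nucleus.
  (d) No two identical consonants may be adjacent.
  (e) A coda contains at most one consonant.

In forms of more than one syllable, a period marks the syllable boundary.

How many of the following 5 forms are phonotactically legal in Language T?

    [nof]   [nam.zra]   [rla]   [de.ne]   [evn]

[nof] — violates constraint (b): syllable 1 coda contains /f/ → phonotactically illegal
[nam.zra] — σ1 onset /n/, coda /m/ ok; σ2 onset /zr/ (2→4 rises), coda /∅/ ok → phonotactically legal
[rla] — violates constraint (c): syllable 1 onset /rl/: /r/ (liquid, 4) → /l/ (liquid, 4) does not rise → phonotactically illegal
[de.ne] — σ1 onset /d/, coda /∅/ ok; σ2 onset /n/, coda /∅/ ok → phonotactically legal
[evn] — violates constraint (e): syllable 1 coda /vn/ has 2 consonants (> 1) → phonotactically illegal
Phonotactically legal: [nam.zra], [de.ne] → 2.

2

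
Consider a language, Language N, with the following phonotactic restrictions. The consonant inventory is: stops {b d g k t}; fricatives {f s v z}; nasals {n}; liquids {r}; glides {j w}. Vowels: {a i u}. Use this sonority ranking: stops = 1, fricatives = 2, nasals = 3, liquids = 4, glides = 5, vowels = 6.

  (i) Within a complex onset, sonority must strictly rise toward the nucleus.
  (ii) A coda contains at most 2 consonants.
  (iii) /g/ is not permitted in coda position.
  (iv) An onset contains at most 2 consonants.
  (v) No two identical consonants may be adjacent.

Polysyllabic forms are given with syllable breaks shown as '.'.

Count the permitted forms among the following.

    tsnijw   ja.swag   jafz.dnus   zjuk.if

tsnijw — violates constraint (iv): syllable 1 onset /tsn/ has 3 consonants (> 2) → not permitted
ja.swag — violates constraint (iii): syllable 2 coda contains /g/ → not permitted
jafz.dnus — σ1 onset /j/, coda /fz/ (2C) ok; σ2 onset /dn/ (1→3 rises), coda /s/ ok → permitted
zjuk.if — σ1 onset /zj/ (2→5 rises), coda /k/ ok; σ2 onset /∅/, coda /f/ ok → permitted
Permitted: jafz.dnus, zjuk.if → 2.

2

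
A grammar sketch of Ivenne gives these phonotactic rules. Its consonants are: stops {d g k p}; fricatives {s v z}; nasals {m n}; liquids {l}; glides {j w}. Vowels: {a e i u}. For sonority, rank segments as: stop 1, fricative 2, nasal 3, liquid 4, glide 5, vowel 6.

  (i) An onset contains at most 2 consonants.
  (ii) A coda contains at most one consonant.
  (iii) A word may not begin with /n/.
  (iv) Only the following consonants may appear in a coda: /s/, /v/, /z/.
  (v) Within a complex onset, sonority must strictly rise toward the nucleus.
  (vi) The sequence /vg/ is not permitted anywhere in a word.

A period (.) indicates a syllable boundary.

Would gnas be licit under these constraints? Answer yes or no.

gnas — σ1 onset /gn/ (1→3 rises), coda /s/ ok → licit

yes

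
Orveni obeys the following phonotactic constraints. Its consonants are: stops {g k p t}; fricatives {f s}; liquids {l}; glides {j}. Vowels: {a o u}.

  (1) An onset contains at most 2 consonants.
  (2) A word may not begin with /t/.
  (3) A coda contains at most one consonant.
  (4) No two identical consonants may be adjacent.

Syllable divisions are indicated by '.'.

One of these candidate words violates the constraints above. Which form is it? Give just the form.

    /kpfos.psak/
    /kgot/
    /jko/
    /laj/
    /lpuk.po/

/kpfos.psak/

/kpfos.psak/ — violates constraint 1: syllable 1 onset /kpf/ has 3 consonants (> 2) → not permitted
/kgot/ — σ1 onset /kg/ (2C), coda /t/ ok → permitted
/jko/ — σ1 onset /jk/ (2C), coda /∅/ ok → permitted
/laj/ — σ1 onset /l/, coda /j/ ok → permitted
/lpuk.po/ — σ1 onset /lp/ (2C), coda /k/ ok; σ2 onset /p/, coda /∅/ ok → permitted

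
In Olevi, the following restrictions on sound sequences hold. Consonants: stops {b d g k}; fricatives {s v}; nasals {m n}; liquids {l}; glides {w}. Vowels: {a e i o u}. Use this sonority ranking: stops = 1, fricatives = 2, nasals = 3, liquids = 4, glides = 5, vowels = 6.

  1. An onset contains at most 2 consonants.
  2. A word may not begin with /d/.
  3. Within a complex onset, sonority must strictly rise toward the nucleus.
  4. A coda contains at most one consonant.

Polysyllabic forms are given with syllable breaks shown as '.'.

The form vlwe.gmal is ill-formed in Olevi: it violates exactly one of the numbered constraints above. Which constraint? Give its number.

1

vlwe.gmal: syllable 1 onset /vlw/ has 3 consonants (> 2).
This is a violation of constraint 1: "An onset contains at most 2 consonants."
The remaining constraints (2, 3, 4) are satisfied.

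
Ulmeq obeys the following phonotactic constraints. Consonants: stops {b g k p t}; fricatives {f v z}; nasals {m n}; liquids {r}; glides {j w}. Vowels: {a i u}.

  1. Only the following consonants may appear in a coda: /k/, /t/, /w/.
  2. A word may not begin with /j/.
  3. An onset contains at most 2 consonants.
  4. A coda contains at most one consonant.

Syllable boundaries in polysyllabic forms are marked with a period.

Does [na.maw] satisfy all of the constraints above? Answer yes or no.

[na.maw] — σ1 onset /n/, coda /∅/ ok; σ2 onset /m/, coda /w/ ok → licit

yes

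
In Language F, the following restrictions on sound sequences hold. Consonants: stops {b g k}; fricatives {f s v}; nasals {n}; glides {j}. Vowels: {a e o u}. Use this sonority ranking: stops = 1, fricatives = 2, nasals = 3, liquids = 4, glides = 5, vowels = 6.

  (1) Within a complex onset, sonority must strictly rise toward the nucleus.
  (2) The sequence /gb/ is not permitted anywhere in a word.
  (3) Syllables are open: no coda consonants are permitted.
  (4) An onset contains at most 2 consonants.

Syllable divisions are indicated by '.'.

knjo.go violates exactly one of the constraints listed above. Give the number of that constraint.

knjo.go: syllable 1 onset /knj/ has 3 consonants (> 2).
This is a violation of constraint 4: "An onset contains at most 2 consonants."
The remaining constraints (1, 2, 3) are satisfied.

4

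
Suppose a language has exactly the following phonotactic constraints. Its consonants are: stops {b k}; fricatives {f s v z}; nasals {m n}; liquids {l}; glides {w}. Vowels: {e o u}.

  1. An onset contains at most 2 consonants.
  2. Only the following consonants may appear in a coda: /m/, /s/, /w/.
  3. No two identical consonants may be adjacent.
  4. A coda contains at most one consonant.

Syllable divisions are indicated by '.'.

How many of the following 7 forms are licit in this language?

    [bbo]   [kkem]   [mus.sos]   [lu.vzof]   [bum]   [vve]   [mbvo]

[bbo] — violates constraint 3: adjacent identical consonants /bb/ → illicit
[kkem] — violates constraint 3: adjacent identical consonants /kk/ → illicit
[mus.sos] — violates constraint 3: adjacent identical consonants /ss/ → illicit
[lu.vzof] — violates constraint 2: syllable 2 coda contains /f/, which is not a licensed coda consonant → illicit
[bum] — σ1 onset /b/, coda /m/ ok → licit
[vve] — violates constraint 3: adjacent identical consonants /vv/ → illicit
[mbvo] — violates constraint 1: syllable 1 onset /mbv/ has 3 consonants (> 2) → illicit
Licit: [bum] → 1.

1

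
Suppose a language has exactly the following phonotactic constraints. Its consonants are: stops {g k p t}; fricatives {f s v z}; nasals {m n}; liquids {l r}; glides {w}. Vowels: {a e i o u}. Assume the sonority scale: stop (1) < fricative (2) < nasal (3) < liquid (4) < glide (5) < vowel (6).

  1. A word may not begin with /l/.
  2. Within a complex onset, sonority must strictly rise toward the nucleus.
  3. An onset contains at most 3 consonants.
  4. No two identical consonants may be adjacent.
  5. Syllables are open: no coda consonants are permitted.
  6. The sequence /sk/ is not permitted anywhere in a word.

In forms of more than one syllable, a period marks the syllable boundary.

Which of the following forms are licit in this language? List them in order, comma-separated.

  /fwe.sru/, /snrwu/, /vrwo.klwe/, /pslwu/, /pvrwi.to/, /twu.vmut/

/fwe.sru/ — σ1 onset /fw/ (2→5 rises), coda /∅/ ok; σ2 onset /sr/ (2→4 rises), coda /∅/ ok → licit
/snrwu/ — violates constraint 3: syllable 1 onset /snrw/ has 4 consonants (> 3) → illicit
/vrwo.klwe/ — σ1 onset /vrw/ (2→4→5 rises), coda /∅/ ok; σ2 onset /klw/ (1→4→5 rises), coda /∅/ ok → licit
/pslwu/ — violates constraint 3: syllable 1 onset /pslw/ has 4 consonants (> 3) → illicit
/pvrwi.to/ — violates constraint 3: syllable 1 onset /pvrw/ has 4 consonants (> 3) → illicit
/twu.vmut/ — violates constraint 5: syllable 2 coda /t/ has 1 consonant (> 0) → illicit

/fwe.sru/, /vrwo.klwe/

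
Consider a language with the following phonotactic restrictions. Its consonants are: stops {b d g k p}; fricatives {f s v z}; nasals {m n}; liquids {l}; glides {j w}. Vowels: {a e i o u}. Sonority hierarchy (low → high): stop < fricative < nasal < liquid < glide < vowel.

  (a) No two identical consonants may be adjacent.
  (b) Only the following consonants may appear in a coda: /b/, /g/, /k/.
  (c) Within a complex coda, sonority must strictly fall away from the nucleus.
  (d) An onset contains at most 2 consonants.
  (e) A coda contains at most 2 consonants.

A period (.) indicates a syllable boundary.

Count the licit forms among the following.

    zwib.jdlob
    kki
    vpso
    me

1

zwib.jdlob — violates constraint (d): syllable 2 onset /jdl/ has 3 consonants (> 2) → illicit
kki — violates constraint (a): adjacent identical consonants /kk/ → illicit
vpso — violates constraint (d): syllable 1 onset /vps/ has 3 consonants (> 2) → illicit
me — σ1 onset /m/, coda /∅/ ok → licit
Licit: me → 1.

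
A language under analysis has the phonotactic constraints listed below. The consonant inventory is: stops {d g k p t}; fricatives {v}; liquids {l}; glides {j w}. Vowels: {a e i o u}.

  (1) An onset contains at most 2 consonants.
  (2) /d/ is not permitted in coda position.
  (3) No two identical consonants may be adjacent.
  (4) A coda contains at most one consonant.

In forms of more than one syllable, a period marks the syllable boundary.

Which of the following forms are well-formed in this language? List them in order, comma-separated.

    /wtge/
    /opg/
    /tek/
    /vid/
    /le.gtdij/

/tek/

/wtge/ — violates constraint 1: syllable 1 onset /wtg/ has 3 consonants (> 2) → ill-formed
/opg/ — violates constraint 4: syllable 1 coda /pg/ has 2 consonants (> 1) → ill-formed
/tek/ — σ1 onset /t/, coda /k/ ok → well-formed
/vid/ — violates constraint 2: syllable 1 coda contains /d/ → ill-formed
/le.gtdij/ — violates constraint 1: syllable 2 onset /gtd/ has 3 consonants (> 2) → ill-formed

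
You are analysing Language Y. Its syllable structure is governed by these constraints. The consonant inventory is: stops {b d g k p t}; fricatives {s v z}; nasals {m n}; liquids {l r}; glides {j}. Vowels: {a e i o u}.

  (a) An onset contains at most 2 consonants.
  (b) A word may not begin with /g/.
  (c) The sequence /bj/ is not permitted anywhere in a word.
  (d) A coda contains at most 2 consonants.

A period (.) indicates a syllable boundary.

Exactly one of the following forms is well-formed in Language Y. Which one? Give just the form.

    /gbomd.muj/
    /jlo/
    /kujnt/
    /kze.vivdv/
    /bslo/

/gbomd.muj/ — violates constraint (b): word begins with /g/ → ill-formed
/jlo/ — σ1 onset /jl/ (2C), coda /∅/ ok → well-formed
/kujnt/ — violates constraint (d): syllable 1 coda /jnt/ has 3 consonants (> 2) → ill-formed
/kze.vivdv/ — violates constraint (d): syllable 2 coda /vdv/ has 3 consonants (> 2) → ill-formed
/bslo/ — violates constraint (a): syllable 1 onset /bsl/ has 3 consonants (> 2) → ill-formed

/jlo/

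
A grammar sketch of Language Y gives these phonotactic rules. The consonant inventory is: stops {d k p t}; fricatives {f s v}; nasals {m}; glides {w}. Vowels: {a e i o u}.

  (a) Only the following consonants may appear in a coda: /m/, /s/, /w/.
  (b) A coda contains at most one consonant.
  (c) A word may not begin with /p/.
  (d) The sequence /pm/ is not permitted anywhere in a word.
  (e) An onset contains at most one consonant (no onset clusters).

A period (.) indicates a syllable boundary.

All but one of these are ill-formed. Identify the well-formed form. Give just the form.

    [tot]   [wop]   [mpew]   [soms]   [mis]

[tot] — violates constraint (a): syllable 1 coda contains /t/, which is not a licensed coda consonant → ill-formed
[wop] — violates constraint (a): syllable 1 coda contains /p/, which is not a licensed coda consonant → ill-formed
[mpew] — violates constraint (e): syllable 1 onset /mp/ has 2 consonants (> 1) → ill-formed
[soms] — violates constraint (b): syllable 1 coda /ms/ has 2 consonants (> 1) → ill-formed
[mis] — σ1 onset /m/, coda /s/ ok → well-formed

[mis]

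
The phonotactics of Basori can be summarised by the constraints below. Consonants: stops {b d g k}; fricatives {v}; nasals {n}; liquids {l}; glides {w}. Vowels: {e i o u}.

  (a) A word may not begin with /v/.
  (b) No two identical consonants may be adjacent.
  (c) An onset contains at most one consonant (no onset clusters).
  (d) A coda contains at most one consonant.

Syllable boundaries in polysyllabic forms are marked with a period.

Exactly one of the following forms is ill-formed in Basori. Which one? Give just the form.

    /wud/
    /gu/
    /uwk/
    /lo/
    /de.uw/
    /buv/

/uwk/

/wud/ — σ1 onset /w/, coda /d/ ok → well-formed
/gu/ — σ1 onset /g/, coda /∅/ ok → well-formed
/uwk/ — violates constraint (d): syllable 1 coda /wk/ has 2 consonants (> 1) → ill-formed
/lo/ — σ1 onset /l/, coda /∅/ ok → well-formed
/de.uw/ — σ1 onset /d/, coda /∅/ ok; σ2 onset /∅/, coda /w/ ok → well-formed
/buv/ — σ1 onset /b/, coda /v/ ok → well-formed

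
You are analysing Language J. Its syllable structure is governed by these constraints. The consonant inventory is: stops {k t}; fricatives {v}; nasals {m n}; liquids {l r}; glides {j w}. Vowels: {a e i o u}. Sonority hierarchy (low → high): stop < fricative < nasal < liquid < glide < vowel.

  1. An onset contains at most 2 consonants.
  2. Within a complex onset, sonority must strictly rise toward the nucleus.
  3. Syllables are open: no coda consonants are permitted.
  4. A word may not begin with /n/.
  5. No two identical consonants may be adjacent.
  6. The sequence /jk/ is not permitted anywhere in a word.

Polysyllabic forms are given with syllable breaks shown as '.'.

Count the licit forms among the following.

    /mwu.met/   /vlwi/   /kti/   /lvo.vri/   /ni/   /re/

1

/mwu.met/ — violates constraint 3: syllable 2 coda /t/ has 1 consonant (> 0) → illicit
/vlwi/ — violates constraint 1: syllable 1 onset /vlw/ has 3 consonants (> 2) → illicit
/kti/ — violates constraint 2: syllable 1 onset /kt/: /k/ (stop, 1) → /t/ (stop, 1) does not rise → illicit
/lvo.vri/ — violates constraint 2: syllable 1 onset /lv/: /l/ (liquid, 4) → /v/ (fricative, 2) does not rise → illicit
/ni/ — violates constraint 4: word begins with /n/ → illicit
/re/ — σ1 onset /r/, coda /∅/ ok → licit
Licit: /re/ → 1.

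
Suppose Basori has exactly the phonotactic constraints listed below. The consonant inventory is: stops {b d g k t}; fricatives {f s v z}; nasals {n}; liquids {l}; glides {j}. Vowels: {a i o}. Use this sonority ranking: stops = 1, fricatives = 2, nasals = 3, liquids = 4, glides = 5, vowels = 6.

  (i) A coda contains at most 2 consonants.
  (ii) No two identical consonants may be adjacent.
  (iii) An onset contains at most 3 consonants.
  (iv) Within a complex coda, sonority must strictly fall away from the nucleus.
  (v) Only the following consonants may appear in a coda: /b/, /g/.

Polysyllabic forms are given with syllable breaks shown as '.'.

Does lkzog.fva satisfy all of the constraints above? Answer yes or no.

yes

lkzog.fva — σ1 onset /lkz/ (3C), coda /g/ ok; σ2 onset /fv/ (2C), coda /∅/ ok → phonotactically legal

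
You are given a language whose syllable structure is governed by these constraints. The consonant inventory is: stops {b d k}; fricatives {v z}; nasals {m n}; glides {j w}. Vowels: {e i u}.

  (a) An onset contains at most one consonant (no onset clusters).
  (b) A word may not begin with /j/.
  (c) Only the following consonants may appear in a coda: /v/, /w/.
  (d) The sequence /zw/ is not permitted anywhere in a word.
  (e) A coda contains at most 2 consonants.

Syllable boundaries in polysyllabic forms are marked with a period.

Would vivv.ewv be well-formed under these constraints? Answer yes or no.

vivv.ewv — σ1 onset /v/, coda /vv/ (2C) ok; σ2 onset /∅/, coda /wv/ (2C) ok → well-formed

yes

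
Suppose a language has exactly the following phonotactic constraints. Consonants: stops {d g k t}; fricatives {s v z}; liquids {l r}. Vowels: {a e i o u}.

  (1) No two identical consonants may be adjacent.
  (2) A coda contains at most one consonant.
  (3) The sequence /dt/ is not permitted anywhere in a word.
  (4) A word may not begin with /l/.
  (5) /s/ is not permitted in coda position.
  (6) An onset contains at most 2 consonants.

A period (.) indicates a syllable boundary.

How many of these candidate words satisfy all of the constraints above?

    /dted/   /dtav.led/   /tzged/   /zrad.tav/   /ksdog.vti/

/dted/ — violates constraint 3: contains banned sequence /dt/ → phonotactically illegal
/dtav.led/ — violates constraint 3: contains banned sequence /dt/ → phonotactically illegal
/tzged/ — violates constraint 6: syllable 1 onset /tzg/ has 3 consonants (> 2) → phonotactically illegal
/zrad.tav/ — violates constraint 3: contains banned sequence /dt/ → phonotactically illegal
/ksdog.vti/ — violates constraint 6: syllable 1 onset /ksd/ has 3 consonants (> 2) → phonotactically illegal
No form is phonotactically legal → 0.

0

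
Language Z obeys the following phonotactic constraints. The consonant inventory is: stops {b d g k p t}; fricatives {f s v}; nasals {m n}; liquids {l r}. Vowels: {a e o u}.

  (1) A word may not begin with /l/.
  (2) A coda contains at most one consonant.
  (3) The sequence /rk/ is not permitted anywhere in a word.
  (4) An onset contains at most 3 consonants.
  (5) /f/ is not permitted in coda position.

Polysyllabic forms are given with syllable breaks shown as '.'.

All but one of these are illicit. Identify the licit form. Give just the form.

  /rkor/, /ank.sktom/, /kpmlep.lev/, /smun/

/rkor/ — violates constraint 3: contains banned sequence /rk/ → illicit
/ank.sktom/ — violates constraint 2: syllable 1 coda /nk/ has 2 consonants (> 1) → illicit
/kpmlep.lev/ — violates constraint 4: syllable 1 onset /kpml/ has 4 consonants (> 3) → illicit
/smun/ — σ1 onset /sm/ (2C), coda /n/ ok → licit

/smun/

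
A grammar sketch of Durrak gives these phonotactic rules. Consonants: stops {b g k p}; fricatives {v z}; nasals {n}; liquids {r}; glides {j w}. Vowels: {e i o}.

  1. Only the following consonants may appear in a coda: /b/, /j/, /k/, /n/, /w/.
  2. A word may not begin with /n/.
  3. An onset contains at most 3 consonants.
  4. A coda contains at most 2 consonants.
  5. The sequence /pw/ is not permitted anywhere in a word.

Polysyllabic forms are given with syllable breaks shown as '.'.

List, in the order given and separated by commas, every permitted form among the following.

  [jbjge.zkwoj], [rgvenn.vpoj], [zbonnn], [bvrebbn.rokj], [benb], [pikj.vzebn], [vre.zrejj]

[rgvenn.vpoj], [benb], [pikj.vzebn], [vre.zrejj]

[jbjge.zkwoj] — violates constraint 3: syllable 1 onset /jbjg/ has 4 consonants (> 3) → not permitted
[rgvenn.vpoj] — σ1 onset /rgv/ (3C), coda /nn/ (2C) ok; σ2 onset /vp/ (2C), coda /j/ ok → permitted
[zbonnn] — violates constraint 4: syllable 1 coda /nnn/ has 3 consonants (> 2) → not permitted
[bvrebbn.rokj] — violates constraint 4: syllable 1 coda /bbn/ has 3 consonants (> 2) → not permitted
[benb] — σ1 onset /b/, coda /nb/ (2C) ok → permitted
[pikj.vzebn] — σ1 onset /p/, coda /kj/ (2C) ok; σ2 onset /vz/ (2C), coda /bn/ (2C) ok → permitted
[vre.zrejj] — σ1 onset /vr/ (2C), coda /∅/ ok; σ2 onset /zr/ (2C), coda /jj/ (2C) ok → permitted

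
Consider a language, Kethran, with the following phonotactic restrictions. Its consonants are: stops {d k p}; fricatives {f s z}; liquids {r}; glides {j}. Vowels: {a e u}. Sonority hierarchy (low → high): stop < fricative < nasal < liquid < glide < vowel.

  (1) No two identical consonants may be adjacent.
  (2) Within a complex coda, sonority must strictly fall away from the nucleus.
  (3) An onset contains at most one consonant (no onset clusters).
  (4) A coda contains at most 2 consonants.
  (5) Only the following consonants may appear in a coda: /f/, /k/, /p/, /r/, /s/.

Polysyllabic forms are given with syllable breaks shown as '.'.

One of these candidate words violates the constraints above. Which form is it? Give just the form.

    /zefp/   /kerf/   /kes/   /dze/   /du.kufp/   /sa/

/zefp/ — σ1 onset /z/, coda /fp/ (2→1 falls) ok → licit
/kerf/ — σ1 onset /k/, coda /rf/ (4→2 falls) ok → licit
/kes/ — σ1 onset /k/, coda /s/ ok → licit
/dze/ — violates constraint 3: syllable 1 onset /dz/ has 2 consonants (> 1) → illicit
/du.kufp/ — σ1 onset /d/, coda /∅/ ok; σ2 onset /k/, coda /fp/ (2→1 falls) ok → licit
/sa/ — σ1 onset /s/, coda /∅/ ok → licit

/dze/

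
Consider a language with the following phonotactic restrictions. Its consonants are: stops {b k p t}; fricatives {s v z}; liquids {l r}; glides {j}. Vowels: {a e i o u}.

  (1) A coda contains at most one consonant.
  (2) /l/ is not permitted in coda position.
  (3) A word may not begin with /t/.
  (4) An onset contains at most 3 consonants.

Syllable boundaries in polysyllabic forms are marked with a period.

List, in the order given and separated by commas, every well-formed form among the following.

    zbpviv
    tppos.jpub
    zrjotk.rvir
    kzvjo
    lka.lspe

lka.lspe

zbpviv — violates constraint 4: syllable 1 onset /zbpv/ has 4 consonants (> 3) → ill-formed
tppos.jpub — violates constraint 3: word begins with /t/ → ill-formed
zrjotk.rvir — violates constraint 1: syllable 1 coda /tk/ has 2 consonants (> 1) → ill-formed
kzvjo — violates constraint 4: syllable 1 onset /kzvj/ has 4 consonants (> 3) → ill-formed
lka.lspe — σ1 onset /lk/ (2C), coda /∅/ ok; σ2 onset /lsp/ (3C), coda /∅/ ok → well-formed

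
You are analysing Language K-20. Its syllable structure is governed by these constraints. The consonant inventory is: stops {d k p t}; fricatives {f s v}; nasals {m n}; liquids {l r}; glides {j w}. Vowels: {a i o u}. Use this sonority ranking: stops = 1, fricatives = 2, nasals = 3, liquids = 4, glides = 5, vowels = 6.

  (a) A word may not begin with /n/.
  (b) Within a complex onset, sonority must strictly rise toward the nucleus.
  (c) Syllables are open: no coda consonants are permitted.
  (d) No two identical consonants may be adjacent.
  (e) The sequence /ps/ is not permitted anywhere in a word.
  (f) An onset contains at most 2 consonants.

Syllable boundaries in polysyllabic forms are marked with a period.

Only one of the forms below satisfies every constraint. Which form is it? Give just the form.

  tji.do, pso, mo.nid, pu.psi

tji.do

tji.do — σ1 onset /tj/ (1→5 rises), coda /∅/ ok; σ2 onset /d/, coda /∅/ ok → phonotactically legal
pso — violates constraint (e): contains banned sequence /ps/ → phonotactically illegal
mo.nid — violates constraint (c): syllable 2 coda /d/ has 1 consonant (> 0) → phonotactically illegal
pu.psi — violates constraint (e): contains banned sequence /ps/ → phonotactically illegal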